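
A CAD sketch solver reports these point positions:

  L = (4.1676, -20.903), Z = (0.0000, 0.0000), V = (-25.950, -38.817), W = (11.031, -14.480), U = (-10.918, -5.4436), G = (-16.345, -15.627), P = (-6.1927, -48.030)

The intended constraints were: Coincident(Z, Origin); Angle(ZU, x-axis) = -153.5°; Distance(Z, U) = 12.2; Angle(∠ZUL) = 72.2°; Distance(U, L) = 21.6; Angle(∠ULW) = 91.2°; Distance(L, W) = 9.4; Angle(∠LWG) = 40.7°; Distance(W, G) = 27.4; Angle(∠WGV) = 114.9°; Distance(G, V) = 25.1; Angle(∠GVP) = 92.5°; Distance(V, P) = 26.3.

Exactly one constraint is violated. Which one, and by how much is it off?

Distance(V, P) = 26.3 — off by 4.50.

Z = (0.00, 0.00) ✓; ZU at -153.5° ✓; |ZU| = 12.20 ✓; ∠ZUL = 72.20° ✓; |UL| = 21.60 ✓; ∠ULW = 91.20° ✓; |LW| = 9.400 ✓; ∠LWG = 40.70° ✓; |WG| = 27.40 ✓; ∠WGV = 114.9° ✓; |GV| = 25.10 ✓; ∠GVP = 92.50° ✓; |VP| = 21.80 ✗.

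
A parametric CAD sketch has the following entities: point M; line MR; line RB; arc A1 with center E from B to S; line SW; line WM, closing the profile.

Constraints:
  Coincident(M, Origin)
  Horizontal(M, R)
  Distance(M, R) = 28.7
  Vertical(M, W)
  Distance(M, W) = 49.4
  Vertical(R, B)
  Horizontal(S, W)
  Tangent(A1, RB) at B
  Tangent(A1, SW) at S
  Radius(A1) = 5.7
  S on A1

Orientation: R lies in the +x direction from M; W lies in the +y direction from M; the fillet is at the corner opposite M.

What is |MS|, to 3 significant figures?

54.5

The virtual corner opposite M is at (28.7, 49.4). The tangent condition forces EB to be normal to RB and tangency of A1 to SW means the radius ES is perpendicular to SW, with radius 5.7, so the center E sits 5.7 in from both sides at E = (23.0, 43.7). That places the tangent points at B = (28.7, 43.7) on RB and S = (23.0, 49.4) on SW. Then |MS| = |S − M| = 54.5.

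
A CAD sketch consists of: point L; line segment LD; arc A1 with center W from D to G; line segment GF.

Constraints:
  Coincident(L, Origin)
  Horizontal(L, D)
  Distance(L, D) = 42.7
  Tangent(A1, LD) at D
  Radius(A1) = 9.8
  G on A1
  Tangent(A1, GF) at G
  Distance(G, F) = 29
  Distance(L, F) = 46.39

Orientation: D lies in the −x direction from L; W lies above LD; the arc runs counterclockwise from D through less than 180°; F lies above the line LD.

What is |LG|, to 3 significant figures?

34.0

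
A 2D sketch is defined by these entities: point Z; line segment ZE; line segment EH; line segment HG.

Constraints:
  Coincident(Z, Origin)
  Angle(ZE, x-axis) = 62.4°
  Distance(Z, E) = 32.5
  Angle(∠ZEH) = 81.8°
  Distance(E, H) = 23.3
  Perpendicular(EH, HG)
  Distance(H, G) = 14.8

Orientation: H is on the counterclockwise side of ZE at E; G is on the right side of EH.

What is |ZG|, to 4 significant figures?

50.54

∠ZEH = 81.8°, so EH runs at 62.4° + (180° − 81.8°) = 160.6° from the x-axis; with |EH| = 23.3, H = E + 23.3·(cos 160.6°, sin 160.6°) = (-6.920, 36.54). EH ⟂ HG; with |HG| = 14.8 on the right of EH, G = H + 14.8·(0.3322, 0.9432) = (-2.004, 50.50). Then |ZG| = |G − Z| = 50.54.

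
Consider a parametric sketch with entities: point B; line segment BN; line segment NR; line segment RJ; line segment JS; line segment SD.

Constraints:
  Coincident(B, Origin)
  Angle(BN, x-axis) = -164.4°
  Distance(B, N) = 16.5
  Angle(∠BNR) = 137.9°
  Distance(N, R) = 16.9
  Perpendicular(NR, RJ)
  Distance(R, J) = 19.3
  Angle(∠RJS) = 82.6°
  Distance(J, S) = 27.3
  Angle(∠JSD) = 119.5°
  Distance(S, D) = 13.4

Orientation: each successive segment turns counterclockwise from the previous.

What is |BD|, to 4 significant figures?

8.248

B is at the origin; BN runs at -164.4° with length 16.5, so N = (-15.89, -4.437). ∠BNR = 137.9° gives NR at -122.3° from the x-axis; with |NR| = 16.9, R = (-24.92, -18.72). NR is perpendicular to RJ, so RJ runs at -32.30°; with |RJ| = 19.3, J = (-8.609, -29.04). ∠RJS = 82.6° gives JS at 65.10° from the x-axis; with |JS| = 27.3, S = (2.885, -4.273). ∠JSD = 119.5° gives SD at 125.6° from the x-axis; with |SD| = 13.4, D = (-4.915, 6.623). Then |BD| = |D − B| = 8.248.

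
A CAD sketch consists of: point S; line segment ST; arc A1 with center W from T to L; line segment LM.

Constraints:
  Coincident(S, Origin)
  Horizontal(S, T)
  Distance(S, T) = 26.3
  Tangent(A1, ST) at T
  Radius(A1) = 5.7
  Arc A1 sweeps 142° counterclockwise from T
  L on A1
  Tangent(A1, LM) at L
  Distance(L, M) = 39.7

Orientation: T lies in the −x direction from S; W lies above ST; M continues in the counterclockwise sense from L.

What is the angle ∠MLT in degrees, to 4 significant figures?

109.0°

S is at the origin; S and T share the same y with |ST| = 26.3 and T on the −x side, so T = (-26.30, 0.000). Tangency of A1 to ST means the radius WT is perpendicular to ST, so W = T + (0, 5.7) = (-26.30, 5.700). On A1, T sits at bearing -90° from W; a 142° counterclockwise sweep puts L at bearing 52°, so L = W + 5.7·(cos 52°, sin 52°) = (-22.79, 10.19). Since A1 is tangent to LM there, WL ⟂ LM, so LM runs along (−sin 52°, cos 52°); with |LM| = 39.7, M = (-54.07, 34.63). Then cos ∠MLT = LM·LT / (|LM||LT|), giving 109.0°.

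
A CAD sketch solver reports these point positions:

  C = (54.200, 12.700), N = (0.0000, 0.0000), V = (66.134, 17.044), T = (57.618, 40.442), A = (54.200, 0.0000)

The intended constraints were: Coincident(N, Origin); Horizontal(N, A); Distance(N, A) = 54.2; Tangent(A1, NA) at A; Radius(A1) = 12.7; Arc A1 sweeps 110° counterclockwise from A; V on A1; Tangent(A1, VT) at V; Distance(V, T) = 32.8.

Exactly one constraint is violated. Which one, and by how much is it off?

Distance(V, T) = 32.8 — off by 7.90.

N = (0.00, 0.00) ✓; N.y = 0.00, A.y = 0.00 ✓; |NA| = 54.20 ✓; ∠(CA, AN) = 90.00° ✓; |CA| = 12.70 ✓; bearing(C→V) − bearing(C→A) = 110.0° ✓; |CV| = 12.70 ✓; ∠(CV, VT) = 90.00° ✓; |VT| = 24.90 ✗.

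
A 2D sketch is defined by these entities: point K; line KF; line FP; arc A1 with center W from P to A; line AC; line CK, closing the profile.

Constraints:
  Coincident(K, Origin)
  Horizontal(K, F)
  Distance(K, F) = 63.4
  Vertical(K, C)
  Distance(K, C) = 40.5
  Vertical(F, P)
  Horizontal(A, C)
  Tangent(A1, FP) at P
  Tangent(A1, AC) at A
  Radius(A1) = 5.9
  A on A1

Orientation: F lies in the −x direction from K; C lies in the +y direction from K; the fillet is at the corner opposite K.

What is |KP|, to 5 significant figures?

72.227

The virtual corner opposite K is at (-63.400, 40.500). Since A1 is tangent to FP there, WP ⟂ FP and tangency of A1 to AC means the radius WA is perpendicular to AC, with radius 5.9, so the center W sits 5.9 in from both sides at W = (-57.500, 34.600). That places the tangent points at P = (-63.400, 34.600) on FP and A = (-57.500, 40.500) on AC. Then |KP| = |P − K| = 72.227.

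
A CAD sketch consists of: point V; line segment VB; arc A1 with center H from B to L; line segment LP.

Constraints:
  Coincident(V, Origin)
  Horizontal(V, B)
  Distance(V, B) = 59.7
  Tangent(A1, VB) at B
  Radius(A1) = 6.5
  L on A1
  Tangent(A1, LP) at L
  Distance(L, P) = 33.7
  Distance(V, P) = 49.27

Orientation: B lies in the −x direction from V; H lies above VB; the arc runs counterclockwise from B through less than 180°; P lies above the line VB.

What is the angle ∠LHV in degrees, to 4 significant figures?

23.95°

Checks: |HL| = 6.500 ✓; ∠(HL, LP) = 90.00° ✓; |LP| = 33.70 ✓; |VP| = 49.27 ✓.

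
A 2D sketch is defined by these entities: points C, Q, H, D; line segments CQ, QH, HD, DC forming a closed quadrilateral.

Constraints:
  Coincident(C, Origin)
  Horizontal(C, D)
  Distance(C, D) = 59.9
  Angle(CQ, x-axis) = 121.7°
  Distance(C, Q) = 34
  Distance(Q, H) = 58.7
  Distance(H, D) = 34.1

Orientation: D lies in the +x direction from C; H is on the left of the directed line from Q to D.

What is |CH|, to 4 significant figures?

49.66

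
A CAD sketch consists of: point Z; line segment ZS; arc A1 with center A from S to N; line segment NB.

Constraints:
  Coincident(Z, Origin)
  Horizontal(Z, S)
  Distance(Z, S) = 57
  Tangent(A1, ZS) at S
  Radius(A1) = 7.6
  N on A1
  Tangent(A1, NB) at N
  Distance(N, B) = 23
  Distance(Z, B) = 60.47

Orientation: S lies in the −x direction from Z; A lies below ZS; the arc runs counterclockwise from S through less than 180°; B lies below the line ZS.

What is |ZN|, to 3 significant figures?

64.6

Z is at the origin; Z and S share the same y with |ZS| = 57.0 and S on the −x side, so S = (-57.0, 0.00). Since A1 is tangent to ZS there, AS ⟂ ZS, so A = S + (0, -7.6) = (-57.0, -7.60). Since AN ⟂ NB (tangency), |AB| = √(7.6² + 23.0²) = 24.2 regardless of where N sits on A1. So B lies on both circle(Z, 60.47) and circle(A, 24.2); the below-ZS intersection is B = (-51.8, -31.3). N is the foot of the tangent from B: N = (-63.5, -11.5).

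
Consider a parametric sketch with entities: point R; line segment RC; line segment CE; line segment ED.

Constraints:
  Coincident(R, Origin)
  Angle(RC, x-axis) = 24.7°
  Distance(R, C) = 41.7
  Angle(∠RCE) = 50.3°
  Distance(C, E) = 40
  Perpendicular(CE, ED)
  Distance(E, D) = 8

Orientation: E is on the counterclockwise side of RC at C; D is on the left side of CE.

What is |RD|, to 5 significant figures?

27.543

R is at the origin; RC runs at 24.7° with length 41.7, so C = 41.7·(cos 24.7°, sin 24.7°) = (37.885, 17.425). ∠RCE = 50.3°, so CE runs at 24.7° + (180° − 50.3°) = 154.40° from the x-axis; with |CE| = 40.0, E = C + 40.0·(cos 154.40°, sin 154.40°) = (1.8115, 34.708). CE is perpendicular to ED; with |ED| = 8.0 on the left of CE, D = E + 8.0·(-0.43209, -0.90183) = (-1.6452, 27.494). Then |RD| = |D − R| = 27.543.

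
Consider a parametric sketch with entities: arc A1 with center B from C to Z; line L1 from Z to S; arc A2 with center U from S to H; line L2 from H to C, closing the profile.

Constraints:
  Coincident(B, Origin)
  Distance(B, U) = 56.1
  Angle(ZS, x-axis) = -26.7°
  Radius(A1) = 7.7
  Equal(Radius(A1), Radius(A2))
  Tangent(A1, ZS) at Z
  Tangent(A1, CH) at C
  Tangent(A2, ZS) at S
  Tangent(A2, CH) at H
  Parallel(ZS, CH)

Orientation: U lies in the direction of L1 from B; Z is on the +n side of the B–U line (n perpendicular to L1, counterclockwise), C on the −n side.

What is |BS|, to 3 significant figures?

56.6

Tangency of A1 to both parallel lines with radius 7.7 puts Z and C at B ± 7.7·n: Z = (3.46, 6.88), C = (-3.46, -6.88). Equal radii place S and H the same way about U: S = U + 7.7·n = (53.6, -18.3), H = U − 7.7·n = (46.7, -32.1). Then |BS| = |S − B| = 56.6.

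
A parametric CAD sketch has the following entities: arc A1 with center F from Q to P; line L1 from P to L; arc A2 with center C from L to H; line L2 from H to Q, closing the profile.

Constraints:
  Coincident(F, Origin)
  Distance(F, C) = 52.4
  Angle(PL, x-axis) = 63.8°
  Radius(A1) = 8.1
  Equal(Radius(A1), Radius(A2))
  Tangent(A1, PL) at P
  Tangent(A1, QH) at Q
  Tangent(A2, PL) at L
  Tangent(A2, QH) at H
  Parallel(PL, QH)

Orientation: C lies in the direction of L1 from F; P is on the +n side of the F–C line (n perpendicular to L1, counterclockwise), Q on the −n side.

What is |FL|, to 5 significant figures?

53.022

The slot axis is L1's direction at 63.8°, so u = (cos 63.8°, sin 63.8°) = (0.44151, 0.89726) and n = (−sin 63.8°, cos 63.8°) = (-0.89726, 0.44151). F is at the origin and C lies 52.4 along u from F, so C = 52.4·u = (23.135, 47.016). Tangency of A1 to both parallel lines with radius 8.1 puts P and Q at F ± 8.1·n: P = (-7.2678, 3.5762), Q = (7.2678, -3.5762). Equal radii place L and H the same way about C: L = C + 8.1·n = (15.867, 50.593), H = C − 8.1·n = (30.403, 43.440). Then |FL| = |L − F| = 53.022.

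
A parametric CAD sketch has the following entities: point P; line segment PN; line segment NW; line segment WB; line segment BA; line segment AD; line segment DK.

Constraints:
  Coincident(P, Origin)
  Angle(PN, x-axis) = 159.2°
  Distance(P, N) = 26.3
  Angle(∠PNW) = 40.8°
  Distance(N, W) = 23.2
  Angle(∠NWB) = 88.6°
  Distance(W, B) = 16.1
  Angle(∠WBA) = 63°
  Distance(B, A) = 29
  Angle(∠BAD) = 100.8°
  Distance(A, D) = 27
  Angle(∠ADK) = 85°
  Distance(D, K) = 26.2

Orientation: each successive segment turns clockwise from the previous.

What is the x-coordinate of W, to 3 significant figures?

-2.79

P is at the origin; PN runs at 159.2° with length 26.3, so N = (-24.6, 9.34). ∠PNW = 40.8° gives NW at 20.0° from the x-axis; with |NW| = 23.2, W = (-2.79, 17.3). So W.x = -2.79.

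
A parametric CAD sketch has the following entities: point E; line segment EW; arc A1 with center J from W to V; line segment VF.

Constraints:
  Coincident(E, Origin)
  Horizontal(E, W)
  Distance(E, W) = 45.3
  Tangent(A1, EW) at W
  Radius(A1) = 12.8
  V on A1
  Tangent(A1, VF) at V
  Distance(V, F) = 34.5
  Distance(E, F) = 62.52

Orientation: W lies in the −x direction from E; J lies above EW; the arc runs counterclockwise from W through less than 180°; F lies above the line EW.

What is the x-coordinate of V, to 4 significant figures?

-32.70

E is at the origin; E and W share the same y with |EW| = 45.3 and W on the −x side, so W = (-45.30, 0.000). Tangency of A1 to EW means the radius JW is perpendicular to EW, so J = W + (0, 12.8) = (-45.30, 12.80). Since JV ⟂ VF (tangency), |JF| = √(12.8² + 34.5²) = 36.80 regardless of where V sits on A1. So F lies on both circle(E, 62.52) and circle(J, 36.80); the above-EW intersection is F = (-38.80, 49.02). V is the foot of the tangent from F: V = (-32.70, 15.06).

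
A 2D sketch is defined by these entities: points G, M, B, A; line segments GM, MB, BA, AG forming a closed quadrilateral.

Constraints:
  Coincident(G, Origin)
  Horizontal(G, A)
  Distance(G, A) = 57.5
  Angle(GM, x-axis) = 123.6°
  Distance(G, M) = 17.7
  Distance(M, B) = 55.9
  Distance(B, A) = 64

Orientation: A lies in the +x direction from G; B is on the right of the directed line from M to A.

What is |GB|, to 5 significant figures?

39.266

Checks: |MB| = 55.90 ✓; |BA| = 64.00 ✓.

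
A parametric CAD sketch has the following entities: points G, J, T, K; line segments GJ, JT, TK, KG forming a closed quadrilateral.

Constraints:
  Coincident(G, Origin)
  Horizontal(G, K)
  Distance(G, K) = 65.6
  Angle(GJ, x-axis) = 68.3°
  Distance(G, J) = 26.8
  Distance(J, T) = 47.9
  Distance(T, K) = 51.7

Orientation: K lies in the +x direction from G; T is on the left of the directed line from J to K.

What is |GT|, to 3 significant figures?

71.1

Checks: |JT| = 47.90 ✓; |TK| = 51.70 ✓.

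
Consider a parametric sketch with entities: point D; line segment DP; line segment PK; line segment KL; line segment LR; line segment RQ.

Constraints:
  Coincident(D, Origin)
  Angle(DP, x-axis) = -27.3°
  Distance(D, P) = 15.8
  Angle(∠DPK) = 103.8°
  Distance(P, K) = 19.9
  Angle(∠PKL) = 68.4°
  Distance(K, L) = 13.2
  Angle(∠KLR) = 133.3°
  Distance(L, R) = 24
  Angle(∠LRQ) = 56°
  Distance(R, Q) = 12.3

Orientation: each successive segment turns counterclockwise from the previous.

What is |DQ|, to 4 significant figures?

6.275

D is at the origin; DP runs at -27.3° with length 15.8, so P = (14.04, -7.247). ∠DPK = 103.8° gives PK at 48.90° from the x-axis; with |PK| = 19.9, K = (27.12, 7.749). ∠PKL = 68.4° gives KL at 160.5° from the x-axis; with |KL| = 13.2, L = (14.68, 12.16). ∠KLR = 133.3° gives LR at -152.8° from the x-axis; with |LR| = 24.0, R = (-6.667, 1.185). ∠LRQ = 56.0° gives RQ at -28.80° from the x-axis; with |RQ| = 12.3, Q = (4.112, -4.740). Then |DQ| = |Q − D| = 6.275.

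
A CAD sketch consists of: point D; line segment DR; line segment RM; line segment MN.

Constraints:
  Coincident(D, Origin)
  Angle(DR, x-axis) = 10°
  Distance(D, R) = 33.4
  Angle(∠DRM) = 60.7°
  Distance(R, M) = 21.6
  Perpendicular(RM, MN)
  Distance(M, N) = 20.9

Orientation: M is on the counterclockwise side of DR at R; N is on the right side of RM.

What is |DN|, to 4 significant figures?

50.30

D is at the origin; DR runs at 10.0° with length 33.4, so R = 33.4·(cos 10.0°, sin 10.0°) = (32.89, 5.800). ∠DRM = 60.7°, so RM runs at 10.0° + (180° − 60.7°) = 129.3° from the x-axis; with |RM| = 21.6, M = R + 21.6·(cos 129.3°, sin 129.3°) = (19.21, 22.51). RM ⟂ MN; with |MN| = 20.9 on the right of RM, N = M + 20.9·(0.7738, 0.6334) = (35.38, 35.75). Then |DN| = |N − D| = 50.30.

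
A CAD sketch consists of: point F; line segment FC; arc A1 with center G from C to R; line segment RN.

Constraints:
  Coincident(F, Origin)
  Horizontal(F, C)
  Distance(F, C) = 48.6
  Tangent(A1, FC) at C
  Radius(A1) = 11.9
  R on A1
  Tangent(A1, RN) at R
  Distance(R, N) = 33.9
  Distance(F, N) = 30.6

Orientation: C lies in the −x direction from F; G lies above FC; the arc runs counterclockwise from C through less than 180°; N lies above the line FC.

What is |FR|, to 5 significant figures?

40.619

Checks: |GC| = 11.90 ✓; |GR| = 11.90 ✓; ∠(GR, RN) = 90.00° ✓; |RN| = 33.90 ✓; |FN| = 30.60 ✓.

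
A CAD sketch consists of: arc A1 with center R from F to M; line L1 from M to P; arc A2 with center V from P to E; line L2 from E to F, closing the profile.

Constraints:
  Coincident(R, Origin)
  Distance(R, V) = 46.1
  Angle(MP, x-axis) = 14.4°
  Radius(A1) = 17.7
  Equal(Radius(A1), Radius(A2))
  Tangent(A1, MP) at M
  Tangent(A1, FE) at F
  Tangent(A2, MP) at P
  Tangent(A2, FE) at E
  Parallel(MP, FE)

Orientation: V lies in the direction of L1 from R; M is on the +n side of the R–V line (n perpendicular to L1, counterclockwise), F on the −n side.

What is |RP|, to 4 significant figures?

49.38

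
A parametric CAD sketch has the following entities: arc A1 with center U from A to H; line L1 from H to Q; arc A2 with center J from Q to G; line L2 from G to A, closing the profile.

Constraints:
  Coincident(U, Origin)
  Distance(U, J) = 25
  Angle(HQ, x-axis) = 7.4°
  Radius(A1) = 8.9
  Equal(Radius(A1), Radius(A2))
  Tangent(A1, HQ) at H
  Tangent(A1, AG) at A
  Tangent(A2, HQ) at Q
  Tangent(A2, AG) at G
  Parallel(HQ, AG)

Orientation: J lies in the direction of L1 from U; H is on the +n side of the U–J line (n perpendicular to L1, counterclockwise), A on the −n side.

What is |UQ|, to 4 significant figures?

26.54

Tangency of A1 to both parallel lines with radius 8.9 puts H and A at U ± 8.9·n: H = (-1.146, 8.826), A = (1.146, -8.826). Equal radii place Q and G the same way about J: Q = J + 8.9·n = (23.65, 12.05), G = J − 8.9·n = (25.94, -5.606). Then |UQ| = |Q − U| = 26.54.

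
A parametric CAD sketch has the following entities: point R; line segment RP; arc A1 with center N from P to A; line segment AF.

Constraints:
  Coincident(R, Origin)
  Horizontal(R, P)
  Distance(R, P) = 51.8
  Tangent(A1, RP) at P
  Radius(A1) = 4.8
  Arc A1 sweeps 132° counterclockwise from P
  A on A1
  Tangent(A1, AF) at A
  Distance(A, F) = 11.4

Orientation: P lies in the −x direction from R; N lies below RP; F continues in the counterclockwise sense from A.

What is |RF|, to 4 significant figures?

50.50

On A1, P sits at bearing 90° from N; a 132° counterclockwise sweep puts A at bearing 222°, so A = N + 4.8·(cos 222°, sin 222°) = (-55.37, -8.012). Tangency of A1 to AF means the radius NA is perpendicular to AF, so AF runs along (−sin 222°, cos 222°); with |AF| = 11.4, F = (-47.74, -16.48). Then |RF| = |F − R| = 50.50.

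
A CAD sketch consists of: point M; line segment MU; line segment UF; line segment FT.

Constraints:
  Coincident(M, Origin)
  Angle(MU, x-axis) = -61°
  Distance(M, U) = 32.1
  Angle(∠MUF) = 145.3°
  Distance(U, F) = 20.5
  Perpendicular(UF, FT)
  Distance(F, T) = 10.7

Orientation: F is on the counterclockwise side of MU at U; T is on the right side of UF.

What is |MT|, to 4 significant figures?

55.12

M is at the origin; MU runs at -61.0° with length 32.1, so U = 32.1·(cos -61.0°, sin -61.0°) = (15.56, -28.08). ∠MUF = 145.3°, so UF runs at -61.0° + (180° − 145.3°) = -26.30° from the x-axis; with |UF| = 20.5, F = U + 20.5·(cos -26.30°, sin -26.30°) = (33.94, -37.16). UF ⟂ FT; with |FT| = 10.7 on the right of UF, T = F + 10.7·(-0.4431, -0.8965) = (29.20, -46.75). Then |MT| = |T − M| = 55.12.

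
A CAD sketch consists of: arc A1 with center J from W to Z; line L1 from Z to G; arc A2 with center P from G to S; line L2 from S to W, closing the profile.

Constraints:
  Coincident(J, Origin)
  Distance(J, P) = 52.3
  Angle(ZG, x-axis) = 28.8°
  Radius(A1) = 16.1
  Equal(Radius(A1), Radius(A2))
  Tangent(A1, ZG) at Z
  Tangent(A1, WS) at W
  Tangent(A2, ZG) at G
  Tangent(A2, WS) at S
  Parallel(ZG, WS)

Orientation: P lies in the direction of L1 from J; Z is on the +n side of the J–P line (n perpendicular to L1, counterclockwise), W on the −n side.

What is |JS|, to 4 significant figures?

54.72

The slot axis is L1's direction at 28.8°, so u = (cos 28.8°, sin 28.8°) = (0.8763, 0.4818) and n = (−sin 28.8°, cos 28.8°) = (-0.4818, 0.8763). J is at the origin and P lies 52.3 along u from J, so P = 52.3·u = (45.83, 25.20). Tangency of A1 to both parallel lines with radius 16.1 puts Z and W at J ± 16.1·n: Z = (-7.756, 14.11), W = (7.756, -14.11). Equal radii place G and S the same way about P: G = P + 16.1·n = (38.07, 39.30), S = P − 16.1·n = (53.59, 11.09). Then |JS| = |S − J| = 54.72.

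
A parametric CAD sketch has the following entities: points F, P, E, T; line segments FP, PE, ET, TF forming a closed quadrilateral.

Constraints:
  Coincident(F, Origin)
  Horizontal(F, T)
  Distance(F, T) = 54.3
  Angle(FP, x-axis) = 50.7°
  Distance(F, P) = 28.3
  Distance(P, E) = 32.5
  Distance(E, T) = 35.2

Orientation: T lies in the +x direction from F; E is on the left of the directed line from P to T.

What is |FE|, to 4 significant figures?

59.04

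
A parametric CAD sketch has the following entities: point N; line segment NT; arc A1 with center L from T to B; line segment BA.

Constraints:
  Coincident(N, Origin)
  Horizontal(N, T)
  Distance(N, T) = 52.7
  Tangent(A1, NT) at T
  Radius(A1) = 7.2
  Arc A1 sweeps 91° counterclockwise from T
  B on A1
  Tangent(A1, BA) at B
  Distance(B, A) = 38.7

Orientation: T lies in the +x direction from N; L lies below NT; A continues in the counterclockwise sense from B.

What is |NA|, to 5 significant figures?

65.193

N is at the origin; NT is horizontal with |NT| = 52.7 and T on the +x side, so T = (52.700, 0.0000). Tangency of A1 to NT means the radius LT is perpendicular to NT, so L = T + (0, -7.2) = (52.700, -7.2000). On A1, T sits at bearing 90° from L; a 91° counterclockwise sweep puts B at bearing 181°, so B = L + 7.2·(cos 181°, sin 181°) = (45.501, -7.3257). Tangency of A1 to BA means the radius LB is perpendicular to BA, so BA runs along (−sin 181°, cos 181°); with |BA| = 38.7, A = (46.177, -46.020). Then |NA| = |A − N| = 65.193.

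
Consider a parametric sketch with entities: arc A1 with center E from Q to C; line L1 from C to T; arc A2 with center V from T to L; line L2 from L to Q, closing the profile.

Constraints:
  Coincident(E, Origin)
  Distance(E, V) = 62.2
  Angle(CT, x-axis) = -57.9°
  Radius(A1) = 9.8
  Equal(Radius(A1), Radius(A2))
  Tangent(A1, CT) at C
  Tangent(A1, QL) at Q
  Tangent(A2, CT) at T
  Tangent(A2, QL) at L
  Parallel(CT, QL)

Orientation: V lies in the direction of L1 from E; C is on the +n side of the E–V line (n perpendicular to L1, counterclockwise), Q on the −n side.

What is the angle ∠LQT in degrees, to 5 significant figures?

17.490°

Tangency of A1 to both parallel lines with radius 9.8 puts C and Q at E ± 9.8·n: C = (8.3018, 5.2077), Q = (-8.3018, -5.2077). Equal radii place T and L the same way about V: T = V + 9.8·n = (41.355, -47.483), L = V − 9.8·n = (24.751, -57.899). Then cos ∠LQT = QL·QT / (|QL||QT|), giving 17.490°.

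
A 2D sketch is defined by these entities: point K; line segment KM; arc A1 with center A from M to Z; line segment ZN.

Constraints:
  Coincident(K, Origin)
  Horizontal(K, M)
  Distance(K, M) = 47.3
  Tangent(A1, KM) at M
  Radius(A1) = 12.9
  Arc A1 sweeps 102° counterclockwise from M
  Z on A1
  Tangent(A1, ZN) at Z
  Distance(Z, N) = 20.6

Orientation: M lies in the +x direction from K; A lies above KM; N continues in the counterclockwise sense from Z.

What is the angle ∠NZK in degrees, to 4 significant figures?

92.58°

K is at the origin; KM is horizontal with |KM| = 47.3 and M on the +x side, so M = (47.30, 0.000). Since A1 is tangent to KM there, AM ⟂ KM, so A = M + (0, 12.9) = (47.30, 12.90). On A1, M sits at bearing -90° from A; a 102° counterclockwise sweep puts Z at bearing 12°, so Z = A + 12.9·(cos 12°, sin 12°) = (59.92, 15.58). A1 meets ZN tangentially, so AZ is at right angles to ZN, so ZN runs along (−sin 12°, cos 12°); with |ZN| = 20.6, N = (55.64, 35.73). Then cos ∠NZK = ZN·ZK / (|ZN||ZK|), giving 92.58°.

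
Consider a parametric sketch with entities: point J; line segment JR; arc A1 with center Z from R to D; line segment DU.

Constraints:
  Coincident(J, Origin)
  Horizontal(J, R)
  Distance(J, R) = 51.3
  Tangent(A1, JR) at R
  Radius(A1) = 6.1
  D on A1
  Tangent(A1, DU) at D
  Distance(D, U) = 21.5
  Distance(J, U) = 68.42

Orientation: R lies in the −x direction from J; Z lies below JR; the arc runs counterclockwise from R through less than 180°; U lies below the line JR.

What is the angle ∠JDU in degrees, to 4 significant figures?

112.5°

Checks: |JR| = 51.30 ✓; |ZD| = 6.100 ✓; ∠(ZD, DU) = 90.00° ✓; |DU| = 21.50 ✓; |JU| = 68.42 ✓.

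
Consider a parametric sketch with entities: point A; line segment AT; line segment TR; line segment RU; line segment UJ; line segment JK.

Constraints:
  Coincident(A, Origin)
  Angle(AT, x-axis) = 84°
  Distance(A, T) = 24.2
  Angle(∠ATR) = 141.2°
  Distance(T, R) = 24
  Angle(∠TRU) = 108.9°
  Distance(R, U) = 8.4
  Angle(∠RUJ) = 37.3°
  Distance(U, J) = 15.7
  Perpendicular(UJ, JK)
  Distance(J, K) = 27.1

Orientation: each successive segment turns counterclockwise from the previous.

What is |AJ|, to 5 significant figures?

36.234

A is at the origin; AT runs at 84.0° with length 24.2, so T = (2.5296, 24.067). ∠ATR = 141.2° gives TR at 122.80° from the x-axis; with |TR| = 24.0, R = (-10.471, 44.241). ∠TRU = 108.9° gives RU at -166.10° from the x-axis; with |RU| = 8.4, U = (-18.625, 42.223). ∠RUJ = 37.3° gives UJ at -23.400° from the x-axis; with |UJ| = 15.7, J = (-4.2167, 35.988). Then |AJ| = |J − A| = 36.234.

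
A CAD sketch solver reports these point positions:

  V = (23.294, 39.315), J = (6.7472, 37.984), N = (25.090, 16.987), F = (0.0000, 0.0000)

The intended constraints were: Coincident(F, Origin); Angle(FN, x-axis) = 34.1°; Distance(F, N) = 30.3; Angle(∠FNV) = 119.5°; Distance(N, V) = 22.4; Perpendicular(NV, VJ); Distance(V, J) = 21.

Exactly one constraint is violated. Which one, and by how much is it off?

Distance(V, J) = 21 — off by 4.40.

F = (0.00, 0.00) ✓; FN at 34.10° ✓; |FN| = 30.30 ✓; ∠FNV = 119.5° ✓; |NV| = 22.40 ✓; ∠(NV, VJ) = 90.00° ✓; |VJ| = 16.60 ✗.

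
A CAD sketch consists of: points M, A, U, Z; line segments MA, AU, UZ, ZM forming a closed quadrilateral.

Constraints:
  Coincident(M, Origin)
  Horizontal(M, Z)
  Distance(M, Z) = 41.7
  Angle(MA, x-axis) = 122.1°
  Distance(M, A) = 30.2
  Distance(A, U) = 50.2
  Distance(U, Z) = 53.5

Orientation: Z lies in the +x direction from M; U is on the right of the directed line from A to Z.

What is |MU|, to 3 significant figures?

24.5

M is at the origin; MZ is horizontal with |MZ| = 41.7 and Z in +x, so Z = (41.7, 0). MA runs at 122.1° with |MA| = 30.2, so A = (-16.0, 25.6). U is determined by |AU| = 50.2 and |UZ| = 53.5 together: it lies at the intersection of circle(A, 50.2) and circle(Z, 53.5). With |AZ| = 63.2, the foot of the radical line on AZ is 28.9 from A and the perpendicular offset is √(50.2² − 28.9²) = 41.1. Taking the right-of-AZ solution: U = (-6.28, -23.7).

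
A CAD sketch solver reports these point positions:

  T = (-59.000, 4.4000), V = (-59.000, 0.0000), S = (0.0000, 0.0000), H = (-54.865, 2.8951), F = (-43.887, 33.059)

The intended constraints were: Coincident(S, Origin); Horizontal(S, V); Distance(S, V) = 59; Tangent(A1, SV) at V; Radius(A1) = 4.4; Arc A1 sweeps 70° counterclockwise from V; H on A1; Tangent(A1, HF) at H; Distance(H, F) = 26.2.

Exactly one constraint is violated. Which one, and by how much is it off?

Distance(H, F) = 26.2 — off by 5.90.

S = (0.00, 0.00) ✓; S.y = 0.00, V.y = 0.00 ✓; |SV| = 59.00 ✓; ∠(TV, VS) = 90.00° ✓; |TV| = 4.400 ✓; bearing(T→H) − bearing(T→V) = 70.00° ✓; |TH| = 4.400 ✓; ∠(TH, HF) = 90.00° ✓; |HF| = 32.10 ✗.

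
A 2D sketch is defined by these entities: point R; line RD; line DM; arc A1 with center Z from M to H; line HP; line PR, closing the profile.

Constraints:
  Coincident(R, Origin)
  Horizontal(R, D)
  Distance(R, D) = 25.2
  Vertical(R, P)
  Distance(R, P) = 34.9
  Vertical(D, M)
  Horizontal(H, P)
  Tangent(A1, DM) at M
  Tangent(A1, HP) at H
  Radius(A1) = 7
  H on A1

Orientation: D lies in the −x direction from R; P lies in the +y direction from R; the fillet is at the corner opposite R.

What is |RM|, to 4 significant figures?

37.60

R is at the origin; RD is horizontal with |RD| = 25.2 and D on the −x side, so D = (-25.20, 0.000). RP is vertical with |RP| = 34.9 and P on the +y side, so P = (0.000, 34.90). The virtual corner opposite R is at (-25.20, 34.90). A1 meets DM tangentially, so ZM is at right angles to DM and tangency of A1 to HP means the radius ZH is perpendicular to HP, with radius 7.0, so the center Z sits 7.0 in from both sides at Z = (-18.20, 27.90). That places the tangent points at M = (-25.20, 27.90) on DM and H = (-18.20, 34.90) on HP. Then |RM| = |M − R| = 37.60.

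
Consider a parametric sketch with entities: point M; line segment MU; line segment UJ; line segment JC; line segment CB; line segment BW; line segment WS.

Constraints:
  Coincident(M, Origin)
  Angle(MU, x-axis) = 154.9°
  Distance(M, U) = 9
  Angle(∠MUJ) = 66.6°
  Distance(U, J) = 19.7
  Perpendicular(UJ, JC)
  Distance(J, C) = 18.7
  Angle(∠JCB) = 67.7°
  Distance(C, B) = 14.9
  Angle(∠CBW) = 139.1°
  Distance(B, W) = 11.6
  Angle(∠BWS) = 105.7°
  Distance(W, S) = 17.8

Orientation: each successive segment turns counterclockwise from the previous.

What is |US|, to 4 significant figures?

16.67

M is at the origin; MU runs at 154.9° with length 9.0, so U = (-8.150, 3.818). ∠MUJ = 66.6° gives UJ at -91.70° from the x-axis; with |UJ| = 19.7, J = (-8.735, -15.87). UJ is perpendicular to JC, so JC runs at -1.700°; with |JC| = 18.7, C = (9.957, -16.43). ∠JCB = 67.7° gives CB at 110.6° from the x-axis; with |CB| = 14.9, B = (4.715, -2.481). ∠CBW = 139.1° gives BW at 151.5° from the x-axis; with |BW| = 11.6, W = (-5.479, 3.054). ∠BWS = 105.7° gives WS at -134.2° from the x-axis; with |WS| = 17.8, S = (-17.89, -9.707). Then |US| = |S − U| = 16.67.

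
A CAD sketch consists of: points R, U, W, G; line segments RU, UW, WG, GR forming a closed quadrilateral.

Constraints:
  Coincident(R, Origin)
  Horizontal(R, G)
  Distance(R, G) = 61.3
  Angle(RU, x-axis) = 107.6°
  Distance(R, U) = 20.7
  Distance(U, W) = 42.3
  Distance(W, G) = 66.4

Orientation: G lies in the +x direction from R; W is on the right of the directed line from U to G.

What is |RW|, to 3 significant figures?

22.3

Checks: |UW| = 42.30 ✓; |WG| = 66.40 ✓.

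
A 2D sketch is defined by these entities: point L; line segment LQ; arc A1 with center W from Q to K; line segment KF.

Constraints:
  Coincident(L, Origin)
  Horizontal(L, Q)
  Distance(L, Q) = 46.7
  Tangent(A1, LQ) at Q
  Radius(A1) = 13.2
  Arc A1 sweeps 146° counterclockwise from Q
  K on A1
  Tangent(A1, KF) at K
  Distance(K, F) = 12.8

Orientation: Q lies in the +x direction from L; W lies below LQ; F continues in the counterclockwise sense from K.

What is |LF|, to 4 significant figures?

58.93

L is at the origin; LQ is horizontal with |LQ| = 46.7 and Q on the +x side, so Q = (46.70, 0.000). Since A1 is tangent to LQ there, WQ ⟂ LQ, so W = Q + (0, -13.2) = (46.70, -13.20). On A1, Q sits at bearing 90° from W; a 146° counterclockwise sweep puts K at bearing 236°, so K = W + 13.2·(cos 236°, sin 236°) = (39.32, -24.14). A1 meets KF tangentially, so WK is at right angles to KF, so KF runs along (−sin 236°, cos 236°); with |KF| = 12.8, F = (49.93, -31.30). Then |LF| = |F − L| = 58.93.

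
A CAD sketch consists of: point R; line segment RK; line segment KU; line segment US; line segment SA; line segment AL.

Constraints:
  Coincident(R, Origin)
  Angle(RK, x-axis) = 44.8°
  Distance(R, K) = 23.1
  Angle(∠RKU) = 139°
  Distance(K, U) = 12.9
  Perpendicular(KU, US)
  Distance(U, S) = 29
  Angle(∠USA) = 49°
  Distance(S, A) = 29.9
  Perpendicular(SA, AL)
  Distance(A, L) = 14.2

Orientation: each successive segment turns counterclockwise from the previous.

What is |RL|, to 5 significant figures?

23.743

R is at the origin; RK runs at 44.8° with length 23.1, so K = (16.391, 16.277). ∠RKU = 139.0° gives KU at 85.800° from the x-axis; with |KU| = 12.9, U = (17.336, 29.142). KU is perpendicular to US, so US runs at 175.80°; with |US| = 29.0, S = (-11.586, 31.266). ∠USA = 49.0° gives SA at -53.200° from the x-axis; with |SA| = 29.9, A = (6.3245, 7.3244). SA ⟂ AL, so AL runs at 36.800°; with |AL| = 14.2, L = (17.695, 15.831). Then |RL| = |L − R| = 23.743.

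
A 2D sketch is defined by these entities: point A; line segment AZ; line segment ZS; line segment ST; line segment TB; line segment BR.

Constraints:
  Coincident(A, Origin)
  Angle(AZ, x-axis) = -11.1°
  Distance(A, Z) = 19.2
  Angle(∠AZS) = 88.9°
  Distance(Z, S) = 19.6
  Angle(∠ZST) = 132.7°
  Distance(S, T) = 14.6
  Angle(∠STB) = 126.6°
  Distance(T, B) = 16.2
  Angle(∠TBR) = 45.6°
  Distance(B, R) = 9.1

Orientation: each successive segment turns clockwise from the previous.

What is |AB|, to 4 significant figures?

27.17

A is at the origin; AZ runs at -11.1° with length 19.2, so Z = (18.84, -3.696). ∠AZS = 88.9° gives ZS at -102.2° from the x-axis; with |ZS| = 19.6, S = (14.70, -22.85). ∠ZST = 132.7° gives ST at -149.5° from the x-axis; with |ST| = 14.6, T = (2.119, -30.26). ∠STB = 126.6° gives TB at 157.1° from the x-axis; with |TB| = 16.2, B = (-12.80, -23.96). Then |AB| = |B − A| = 27.17.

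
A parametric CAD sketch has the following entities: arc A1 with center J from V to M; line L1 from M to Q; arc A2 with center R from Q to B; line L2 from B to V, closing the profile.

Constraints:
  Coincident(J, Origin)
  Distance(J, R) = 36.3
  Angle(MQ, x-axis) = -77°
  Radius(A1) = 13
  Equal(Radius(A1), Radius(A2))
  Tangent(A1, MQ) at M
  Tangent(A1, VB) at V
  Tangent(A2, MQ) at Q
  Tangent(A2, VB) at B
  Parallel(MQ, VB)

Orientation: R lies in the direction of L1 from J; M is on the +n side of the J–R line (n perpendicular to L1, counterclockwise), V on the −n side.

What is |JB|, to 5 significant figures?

38.558

The slot axis is L1's direction at -77.0°, so u = (cos -77.0°, sin -77.0°) = (0.22495, -0.97437) and n = (−sin -77.0°, cos -77.0°) = (0.97437, 0.22495). J is at the origin and R lies 36.3 along u from J, so R = 36.3·u = (8.1657, -35.370). Tangency of A1 to both parallel lines with radius 13.0 puts M and V at J ± 13.0·n: M = (12.667, 2.9244), V = (-12.667, -2.9244). Equal radii place Q and B the same way about R: Q = R + 13.0·n = (20.833, -32.445), B = R − 13.0·n = (-4.5011, -38.294). Then |JB| = |B − J| = 38.558.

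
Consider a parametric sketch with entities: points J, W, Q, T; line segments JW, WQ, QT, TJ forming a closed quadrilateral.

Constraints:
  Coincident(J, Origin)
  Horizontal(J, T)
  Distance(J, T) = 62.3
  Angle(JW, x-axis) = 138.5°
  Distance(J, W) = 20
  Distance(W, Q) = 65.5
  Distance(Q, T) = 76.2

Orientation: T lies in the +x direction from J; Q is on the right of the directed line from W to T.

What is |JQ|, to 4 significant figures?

49.54

Checks: |WQ| = 65.50 ✓; |QT| = 76.20 ✓.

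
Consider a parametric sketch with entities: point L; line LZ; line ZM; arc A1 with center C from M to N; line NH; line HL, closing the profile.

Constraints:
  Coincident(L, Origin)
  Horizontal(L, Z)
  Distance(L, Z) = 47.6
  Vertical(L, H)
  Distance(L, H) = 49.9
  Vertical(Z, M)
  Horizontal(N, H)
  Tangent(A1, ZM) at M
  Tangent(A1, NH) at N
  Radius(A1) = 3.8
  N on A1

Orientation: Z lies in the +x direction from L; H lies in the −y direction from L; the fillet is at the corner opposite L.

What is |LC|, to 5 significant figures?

63.590

L is at the origin; L and Z share the same y with |LZ| = 47.6 and Z on the +x side, so Z = (47.600, 0.0000). L and H share the same x with |LH| = 49.9 and H on the −y side, so H = (0.0000, -49.900). The virtual corner opposite L is at (47.600, -49.900). Tangency of A1 to ZM means the radius CM is perpendicular to ZM and since A1 is tangent to NH there, CN ⟂ NH, with radius 3.8, so the center C sits 3.8 in from both sides at C = (43.800, -46.100). Then |LC| = |C − L| = 63.590.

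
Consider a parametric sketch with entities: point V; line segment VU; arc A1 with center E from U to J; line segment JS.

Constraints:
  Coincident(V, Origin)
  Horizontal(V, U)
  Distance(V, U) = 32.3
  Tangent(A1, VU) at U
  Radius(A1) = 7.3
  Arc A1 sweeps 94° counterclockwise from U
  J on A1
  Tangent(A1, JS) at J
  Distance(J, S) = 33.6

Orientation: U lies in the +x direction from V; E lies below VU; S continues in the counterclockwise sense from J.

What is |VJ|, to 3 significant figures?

26.2

V is at the origin; V and U share the same y with |VU| = 32.3 and U on the +x side, so U = (32.3, 0.00). A1 meets VU tangentially, so EU is at right angles to VU, so E = U + (0, -7.3) = (32.3, -7.30). On A1, U sits at bearing 90° from E; a 94° counterclockwise sweep puts J at bearing 184°, so J = E + 7.3·(cos 184°, sin 184°) = (25.0, -7.81). Then |VJ| = |J − V| = 26.2.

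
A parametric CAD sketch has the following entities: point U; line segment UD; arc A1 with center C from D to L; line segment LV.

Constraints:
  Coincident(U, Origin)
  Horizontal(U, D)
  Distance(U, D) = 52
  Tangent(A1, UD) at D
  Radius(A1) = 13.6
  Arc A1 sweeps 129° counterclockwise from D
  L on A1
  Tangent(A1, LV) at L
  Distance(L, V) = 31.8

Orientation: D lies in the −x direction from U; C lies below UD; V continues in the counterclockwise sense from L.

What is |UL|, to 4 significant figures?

66.38

Since A1 is tangent to UD there, CD ⟂ UD, so C = D + (0, -13.6) = (-52.00, -13.60). On A1, D sits at bearing 90° from C; a 129° counterclockwise sweep puts L at bearing 219°, so L = C + 13.6·(cos 219°, sin 219°) = (-62.57, -22.16). Then |UL| = |L − U| = 66.38.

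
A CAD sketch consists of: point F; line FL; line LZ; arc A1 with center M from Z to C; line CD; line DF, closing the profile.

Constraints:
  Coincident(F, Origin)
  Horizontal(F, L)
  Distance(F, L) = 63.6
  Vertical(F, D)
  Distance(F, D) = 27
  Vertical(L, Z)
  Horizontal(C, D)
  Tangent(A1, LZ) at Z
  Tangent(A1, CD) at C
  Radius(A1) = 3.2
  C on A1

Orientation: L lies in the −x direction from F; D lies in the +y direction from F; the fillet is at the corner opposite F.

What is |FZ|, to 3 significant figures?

67.9

F is at the origin; F and L share the same y with |FL| = 63.6 and L on the −x side, so L = (-63.6, 0.00). F and D share the same x with |FD| = 27.0 and D on the +y side, so D = (0.00, 27.0). The virtual corner opposite F is at (-63.6, 27.0). Since A1 is tangent to LZ there, MZ ⟂ LZ and the tangent condition forces MC to be normal to CD, with radius 3.2, so the center M sits 3.2 in from both sides at M = (-60.4, 23.8). That places the tangent points at Z = (-63.6, 23.8) on LZ and C = (-60.4, 27.0) on CD. Then |FZ| = |Z − F| = 67.9.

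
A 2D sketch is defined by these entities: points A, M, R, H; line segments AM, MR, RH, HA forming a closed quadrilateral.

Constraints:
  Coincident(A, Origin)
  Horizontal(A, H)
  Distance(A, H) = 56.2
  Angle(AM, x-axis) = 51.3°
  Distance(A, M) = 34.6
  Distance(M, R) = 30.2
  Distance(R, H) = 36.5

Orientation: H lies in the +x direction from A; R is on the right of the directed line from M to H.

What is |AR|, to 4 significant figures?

20.08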